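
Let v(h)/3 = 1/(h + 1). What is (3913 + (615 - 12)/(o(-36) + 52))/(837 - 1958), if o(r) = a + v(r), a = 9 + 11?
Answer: -3290042/940519 ≈ -3.4981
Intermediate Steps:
a = 20
v(h) = 3/(1 + h) (v(h) = 3/(h + 1) = 3/(1 + h))
o(r) = 20 + 3/(1 + r)
(3913 + (615 - 12)/(o(-36) + 52))/(837 - 1958) = (3913 + (615 - 12)/((23 + 20*(-36))/(1 - 36) + 52))/(837 - 1958) = (3913 + 603/((23 - 720)/(-35) + 52))/(-1121) = (3913 + 603/(-1/35*(-697) + 52))*(-1/1121) = (3913 + 603/(697/35 + 52))*(-1/1121) = (3913 + 603/(2517/35))*(-1/1121) = (3913 + 603*(35/2517))*(-1/1121) = (3913 + 7035/839)*(-1/1121) = (3290042/839)*(-1/1121) = -3290042/940519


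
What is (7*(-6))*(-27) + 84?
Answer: 1218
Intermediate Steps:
(7*(-6))*(-27) + 84 = -42*(-27) + 84 = 1134 + 84 = 1218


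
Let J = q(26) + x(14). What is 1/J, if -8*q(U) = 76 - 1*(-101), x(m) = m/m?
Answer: -8/169 ≈ -0.047337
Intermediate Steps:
x(m) = 1
q(U) = -177/8 (q(U) = -(76 - 1*(-101))/8 = -(76 + 101)/8 = -⅛*177 = -177/8)
J = -169/8 (J = -177/8 + 1 = -169/8 ≈ -21.125)
1/J = 1/(-169/8) = -8/169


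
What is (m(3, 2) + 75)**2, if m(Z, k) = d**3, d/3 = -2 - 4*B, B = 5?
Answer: 82610831241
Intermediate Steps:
d = -66 (d = 3*(-2 - 4*5) = 3*(-2 - 20) = 3*(-22) = -66)
m(Z, k) = -287496 (m(Z, k) = (-66)**3 = -287496)
(m(3, 2) + 75)**2 = (-287496 + 75)**2 = (-287421)**2 = 82610831241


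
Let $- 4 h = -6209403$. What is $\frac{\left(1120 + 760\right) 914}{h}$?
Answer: $\frac{6873280}{6209403} \approx 1.1069$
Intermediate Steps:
$h = \frac{6209403}{4}$ ($h = \left(- \frac{1}{4}\right) \left(-6209403\right) = \frac{6209403}{4} \approx 1.5524 \cdot 10^{6}$)
$\frac{\left(1120 + 760\right) 914}{h} = \frac{\left(1120 + 760\right) 914}{\frac{6209403}{4}} = 1880 \cdot 914 \cdot \frac{4}{6209403} = 1718320 \cdot \frac{4}{6209403} = \frac{6873280}{6209403}$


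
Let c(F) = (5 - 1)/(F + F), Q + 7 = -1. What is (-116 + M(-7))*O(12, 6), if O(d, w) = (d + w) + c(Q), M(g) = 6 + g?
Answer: -8307/4 ≈ -2076.8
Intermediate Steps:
Q = -8 (Q = -7 - 1 = -8)
c(F) = 2/F (c(F) = 4/((2*F)) = 4*(1/(2*F)) = 2/F)
O(d, w) = -¼ + d + w (O(d, w) = (d + w) + 2/(-8) = (d + w) + 2*(-⅛) = (d + w) - ¼ = -¼ + d + w)
(-116 + M(-7))*O(12, 6) = (-116 + (6 - 7))*(-¼ + 12 + 6) = (-116 - 1)*(71/4) = -117*71/4 = -8307/4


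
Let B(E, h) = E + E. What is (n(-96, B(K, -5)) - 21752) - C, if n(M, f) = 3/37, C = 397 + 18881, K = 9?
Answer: -1518107/37 ≈ -41030.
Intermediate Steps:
B(E, h) = 2*E
C = 19278
n(M, f) = 3/37 (n(M, f) = 3*(1/37) = 3/37)
(n(-96, B(K, -5)) - 21752) - C = (3/37 - 21752) - 1*19278 = -804821/37 - 19278 = -1518107/37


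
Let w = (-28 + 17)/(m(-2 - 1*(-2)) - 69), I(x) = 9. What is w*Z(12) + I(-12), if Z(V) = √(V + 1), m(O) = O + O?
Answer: 9 + 11*√13/69 ≈ 9.5748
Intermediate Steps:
m(O) = 2*O
w = 11/69 (w = (-28 + 17)/(2*(-2 - 1*(-2)) - 69) = -11/(2*(-2 + 2) - 69) = -11/(2*0 - 69) = -11/(0 - 69) = -11/(-69) = -11*(-1/69) = 11/69 ≈ 0.15942)
Z(V) = √(1 + V)
w*Z(12) + I(-12) = 11*√(1 + 12)/69 + 9 = 11*√13/69 + 9 = 9 + 11*√13/69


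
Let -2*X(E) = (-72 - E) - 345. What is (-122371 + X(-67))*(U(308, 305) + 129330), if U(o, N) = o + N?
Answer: -15878514828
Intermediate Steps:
U(o, N) = N + o
X(E) = 417/2 + E/2 (X(E) = -((-72 - E) - 345)/2 = -(-417 - E)/2 = 417/2 + E/2)
(-122371 + X(-67))*(U(308, 305) + 129330) = (-122371 + (417/2 + (½)*(-67)))*((305 + 308) + 129330) = (-122371 + (417/2 - 67/2))*(613 + 129330) = (-122371 + 175)*129943 = -122196*129943 = -15878514828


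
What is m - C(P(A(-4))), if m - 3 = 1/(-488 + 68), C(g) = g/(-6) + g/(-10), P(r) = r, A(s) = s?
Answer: 811/420 ≈ 1.9310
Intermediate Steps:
C(g) = -4*g/15 (C(g) = g*(-1/6) + g*(-1/10) = -g/6 - g/10 = -4*g/15)
m = 1259/420 (m = 3 + 1/(-488 + 68) = 3 + 1/(-420) = 3 - 1/420 = 1259/420 ≈ 2.9976)
m - C(P(A(-4))) = 1259/420 - (-4)*(-4)/15 = 1259/420 - 1*16/15 = 1259/420 - 16/15 = 811/420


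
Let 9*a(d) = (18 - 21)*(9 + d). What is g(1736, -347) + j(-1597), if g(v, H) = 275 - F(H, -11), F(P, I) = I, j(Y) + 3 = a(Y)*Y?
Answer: -2535187/3 ≈ -8.4506e+5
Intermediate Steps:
a(d) = -3 - d/3 (a(d) = ((18 - 21)*(9 + d))/9 = (-3*(9 + d))/9 = (-27 - 3*d)/9 = -3 - d/3)
j(Y) = -3 + Y*(-3 - Y/3) (j(Y) = -3 + (-3 - Y/3)*Y = -3 + Y*(-3 - Y/3))
g(v, H) = 286 (g(v, H) = 275 - 1*(-11) = 275 + 11 = 286)
g(1736, -347) + j(-1597) = 286 + (-3 - ⅓*(-1597)*(9 - 1597)) = 286 + (-3 - ⅓*(-1597)*(-1588)) = 286 + (-3 - 2536036/3) = 286 - 2536045/3 = -2535187/3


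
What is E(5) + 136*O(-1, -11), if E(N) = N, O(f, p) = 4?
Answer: 549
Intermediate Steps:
E(5) + 136*O(-1, -11) = 5 + 136*4 = 5 + 544 = 549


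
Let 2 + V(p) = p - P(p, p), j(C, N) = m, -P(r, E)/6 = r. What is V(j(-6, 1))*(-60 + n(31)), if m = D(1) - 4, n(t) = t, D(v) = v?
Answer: 667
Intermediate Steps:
P(r, E) = -6*r
m = -3 (m = 1 - 4 = -3)
j(C, N) = -3
V(p) = -2 + 7*p (V(p) = -2 + (p - (-6)*p) = -2 + (p + 6*p) = -2 + 7*p)
V(j(-6, 1))*(-60 + n(31)) = (-2 + 7*(-3))*(-60 + 31) = (-2 - 21)*(-29) = -23*(-29) = 667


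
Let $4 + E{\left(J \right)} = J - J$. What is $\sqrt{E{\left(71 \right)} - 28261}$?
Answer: $i \sqrt{28265} \approx 168.12 i$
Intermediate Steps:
$E{\left(J \right)} = -4$ ($E{\left(J \right)} = -4 + \left(J - J\right) = -4 + 0 = -4$)
$\sqrt{E{\left(71 \right)} - 28261} = \sqrt{-4 - 28261} = \sqrt{-28265} = i \sqrt{28265}$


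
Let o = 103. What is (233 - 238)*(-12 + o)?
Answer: -455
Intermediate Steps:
(233 - 238)*(-12 + o) = (233 - 238)*(-12 + 103) = -5*91 = -455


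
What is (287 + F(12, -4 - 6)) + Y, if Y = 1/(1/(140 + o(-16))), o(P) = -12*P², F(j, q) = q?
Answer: -2655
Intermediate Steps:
Y = -2932 (Y = 1/(1/(140 - 12*(-16)²)) = 1/(1/(140 - 12*256)) = 1/(1/(140 - 3072)) = 1/(1/(-2932)) = 1/(-1/2932) = -2932)
(287 + F(12, -4 - 6)) + Y = (287 + (-4 - 6)) - 2932 = (287 - 10) - 2932 = 277 - 2932 = -2655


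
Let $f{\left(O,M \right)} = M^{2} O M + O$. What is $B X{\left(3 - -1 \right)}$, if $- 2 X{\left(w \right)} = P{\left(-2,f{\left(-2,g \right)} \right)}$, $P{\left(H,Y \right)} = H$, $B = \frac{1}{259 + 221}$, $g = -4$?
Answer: $\frac{1}{480} \approx 0.0020833$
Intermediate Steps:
$B = \frac{1}{480} \approx 0.0020833$
$f{\left(O,M \right)} = O + O M^{3}$ ($f{\left(O,M \right)} = O M^{2} M + O = O M^{3} + O = O + O M^{3}$)
$X{\left(w \right)} = 1$ ($X{\left(w \right)} = \left(- \frac{1}{2}\right) \left(-2\right) = 1$)
$B X{\left(3 - -1 \right)} = \frac{1}{480} \cdot 1 = \frac{1}{480}$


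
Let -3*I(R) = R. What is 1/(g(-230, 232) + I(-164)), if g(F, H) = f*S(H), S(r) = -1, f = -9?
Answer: 3/191 ≈ 0.015707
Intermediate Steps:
I(R) = -R/3
g(F, H) = 9 (g(F, H) = -9*(-1) = 9)
1/(g(-230, 232) + I(-164)) = 1/(9 - ⅓*(-164)) = 1/(9 + 164/3) = 1/(191/3) = 3/191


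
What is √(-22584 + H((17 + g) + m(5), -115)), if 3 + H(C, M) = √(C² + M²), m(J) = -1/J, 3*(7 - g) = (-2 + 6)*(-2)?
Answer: √(-5082075 + 15*√3133234)/15 ≈ 149.9*I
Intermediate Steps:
g = 29/3 (g = 7 - (-2 + 6)*(-2)/3 = 7 - 4*(-2)/3 = 7 - ⅓*(-8) = 7 + 8/3 = 29/3 ≈ 9.6667)
H(C, M) = -3 + √(C² + M²)
√(-22584 + H((17 + g) + m(5), -115)) = √(-22584 + (-3 + √(((17 + 29/3) - 1/5)² + (-115)²))) = √(-22584 + (-3 + √((80/3 - 1*⅕)² + 13225))) = √(-22584 + (-3 + √((80/3 - ⅕)² + 13225))) = √(-22584 + (-3 + √((397/15)² + 13225))) = √(-22584 + (-3 + √(157609/225 + 13225))) = √(-22584 + (-3 + √(3133234/225))) = √(-22584 + (-3 + √3133234/15)) = √(-22587 + √3133234/15)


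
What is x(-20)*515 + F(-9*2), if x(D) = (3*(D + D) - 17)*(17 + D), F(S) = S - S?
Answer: 211665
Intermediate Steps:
F(S) = 0
x(D) = (-17 + 6*D)*(17 + D) (x(D) = (3*(2*D) - 17)*(17 + D) = (6*D - 17)*(17 + D) = (-17 + 6*D)*(17 + D))
x(-20)*515 + F(-9*2) = (-289 + 6*(-20)**2 + 85*(-20))*515 + 0 = (-289 + 6*400 - 1700)*515 + 0 = (-289 + 2400 - 1700)*515 + 0 = 411*515 + 0 = 211665 + 0 = 211665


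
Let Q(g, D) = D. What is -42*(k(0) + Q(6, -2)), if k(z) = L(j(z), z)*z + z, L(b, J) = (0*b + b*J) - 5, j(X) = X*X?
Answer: 84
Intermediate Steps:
j(X) = X²
L(b, J) = -5 + J*b (L(b, J) = (0 + J*b) - 5 = J*b - 5 = -5 + J*b)
k(z) = z + z*(-5 + z³) (k(z) = (-5 + z*z²)*z + z = (-5 + z³)*z + z = z*(-5 + z³) + z = z + z*(-5 + z³))
-42*(k(0) + Q(6, -2)) = -42*(0*(-4 + 0³) - 2) = -42*(0*(-4 + 0) - 2) = -42*(0*(-4) - 2) = -42*(0 - 2) = -42*(-2) = 84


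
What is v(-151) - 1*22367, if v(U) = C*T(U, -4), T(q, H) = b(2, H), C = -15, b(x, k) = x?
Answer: -22397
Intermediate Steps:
T(q, H) = 2
v(U) = -30 (v(U) = -15*2 = -30)
v(-151) - 1*22367 = -30 - 1*22367 = -30 - 22367 = -22397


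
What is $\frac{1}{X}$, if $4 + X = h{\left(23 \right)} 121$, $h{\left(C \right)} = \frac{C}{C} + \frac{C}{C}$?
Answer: $\frac{1}{238} \approx 0.0042017$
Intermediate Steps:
$h{\left(C \right)} = 2$ ($h{\left(C \right)} = 1 + 1 = 2$)
$X = 238$ ($X = -4 + 2 \cdot 121 = -4 + 242 = 238$)
$\frac{1}{X} = \frac{1}{238}$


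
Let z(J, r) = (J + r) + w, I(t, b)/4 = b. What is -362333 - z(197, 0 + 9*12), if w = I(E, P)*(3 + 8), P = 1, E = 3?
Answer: -362682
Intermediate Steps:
I(t, b) = 4*b
w = 44 (w = (4*1)*(3 + 8) = 4*11 = 44)
z(J, r) = 44 + J + r (z(J, r) = (J + r) + 44 = 44 + J + r)
-362333 - z(197, 0 + 9*12) = -362333 - (44 + 197 + (0 + 9*12)) = -362333 - (44 + 197 + (0 + 108)) = -362333 - (44 + 197 + 108) = -362333 - 1*349 = -362333 - 349 = -362682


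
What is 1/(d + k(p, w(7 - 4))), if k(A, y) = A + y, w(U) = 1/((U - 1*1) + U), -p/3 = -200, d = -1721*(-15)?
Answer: 5/132076 ≈ 3.7857e-5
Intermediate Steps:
d = 25815
p = 600 (p = -3*(-200) = 600)
w(U) = 1/(-1 + 2*U) (w(U) = 1/((U - 1) + U) = 1/((-1 + U) + U) = 1/(-1 + 2*U))
1/(d + k(p, w(7 - 4))) = 1/(25815 + (600 + 1/(-1 + 2*(7 - 4)))) = 1/(25815 + (600 + 1/(-1 + 2*3))) = 1/(25815 + (600 + 1/(-1 + 6))) = 1/(25815 + (600 + 1/5)) = 1/(25815 + 3001/5) = 1/(132076/5) = 5/132076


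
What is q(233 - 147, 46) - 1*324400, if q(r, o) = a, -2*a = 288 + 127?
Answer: -649215/2 ≈ -3.2461e+5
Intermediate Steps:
a = -415/2 (a = -(288 + 127)/2 = -1/2*415 = -415/2 ≈ -207.50)
q(r, o) = -415/2
q(233 - 147, 46) - 1*324400 = -415/2 - 1*324400 = -415/2 - 324400 = -649215/2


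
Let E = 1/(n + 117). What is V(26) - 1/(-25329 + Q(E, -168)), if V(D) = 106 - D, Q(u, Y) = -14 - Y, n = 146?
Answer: 2014001/25175 ≈ 80.000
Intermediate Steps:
E = 1/263 (E = 1/(146 + 117) = 1/263 ≈ 0.0038023)
V(26) - 1/(-25329 + Q(E, -168)) = (106 - 1*26) - 1/(-25329 + (-14 - 1*(-168))) = (106 - 26) - 1/(-25329 + (-14 + 168)) = 80 - 1/(-25329 + 154) = 80 - 1/(-25175) = 80 - 1*(-1/25175) = 80 + 1/25175 = 2014001/25175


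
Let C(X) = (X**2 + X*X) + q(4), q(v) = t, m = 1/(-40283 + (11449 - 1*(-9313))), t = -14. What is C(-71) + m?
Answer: 196537427/19521 ≈ 10068.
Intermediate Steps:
m = -1/19521 (m = 1/(-40283 + (11449 + 9313)) = 1/(-40283 + 20762) = 1/(-19521) = -1/19521 ≈ -5.1227e-5)
q(v) = -14
C(X) = -14 + 2*X**2 (C(X) = (X**2 + X*X) - 14 = (X**2 + X**2) - 14 = 2*X**2 - 14 = -14 + 2*X**2)
C(-71) + m = (-14 + 2*(-71)**2) - 1/19521 = (-14 + 2*5041) - 1/19521 = (-14 + 10082) - 1/19521 = 10068 - 1/19521 = 196537427/19521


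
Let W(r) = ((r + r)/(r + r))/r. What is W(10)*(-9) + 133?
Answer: 1321/10 ≈ 132.10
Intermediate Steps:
W(r) = 1/r (W(r) = ((2*r)/((2*r)))/r = ((2*r)*(1/(2*r)))/r = 1/r)
W(10)*(-9) + 133 = -9/10 + 133 = 1321/10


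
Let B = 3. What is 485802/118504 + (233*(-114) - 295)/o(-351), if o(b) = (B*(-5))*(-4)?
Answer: -197094613/444390 ≈ -443.52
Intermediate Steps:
o(b) = 60 (o(b) = (3*(-5))*(-4) = -15*(-4) = 60)
485802/118504 + (233*(-114) - 295)/o(-351) = 485802/118504 + (233*(-114) - 295)/60 = 485802*(1/118504) + (-26562 - 295)*(1/60) = 242901/59252 - 26857*1/60 = 242901/59252 - 26857/60 = -197094613/444390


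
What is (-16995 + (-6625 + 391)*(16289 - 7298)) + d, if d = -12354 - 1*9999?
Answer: -56089242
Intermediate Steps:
d = -22353 (d = -12354 - 9999 = -22353)
(-16995 + (-6625 + 391)*(16289 - 7298)) + d = (-16995 + (-6625 + 391)*(16289 - 7298)) - 22353 = (-16995 - 6234*8991) - 22353 = (-16995 - 56049894) - 22353 = -56066889 - 22353 = -56089242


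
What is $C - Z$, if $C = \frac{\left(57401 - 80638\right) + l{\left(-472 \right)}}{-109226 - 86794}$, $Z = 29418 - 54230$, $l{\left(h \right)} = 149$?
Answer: $\frac{405305944}{16335} \approx 24812.0$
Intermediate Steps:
$Z = -24812$
$C = \frac{1924}{16335}$ ($C = \frac{\left(57401 - 80638\right) + 149}{-109226 - 86794} = \frac{-23237 + 149}{-196020} = \left(-23088\right) \left(- \frac{1}{196020}\right) = \frac{1924}{16335} \approx 0.11778$)
$C - Z = \frac{1924}{16335} - -24812 = \frac{1924}{16335} + 24812 = \frac{405305944}{16335}$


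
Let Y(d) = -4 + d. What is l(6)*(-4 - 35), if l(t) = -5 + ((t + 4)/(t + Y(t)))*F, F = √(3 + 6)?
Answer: 195/4 ≈ 48.750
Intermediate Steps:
F = 3 (F = √9 = 3)
l(t) = -5 + 3*(4 + t)/(-4 + 2*t) (l(t) = -5 + ((t + 4)/(t + (-4 + t)))*3 = -5 + ((4 + t)/(-4 + 2*t))*3 = -5 + 3*(4 + t)/(-4 + 2*t))
l(6)*(-4 - 35) = ((32 - 7*6)/(2*(-2 + 6)))*(-4 - 35) = ((½)*(32 - 42)/4)*(-39) = ((½)*(¼)*(-10))*(-39) = -5/4*(-39) = 195/4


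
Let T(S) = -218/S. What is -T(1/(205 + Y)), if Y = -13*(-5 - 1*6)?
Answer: 75864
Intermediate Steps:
Y = 143 (Y = -13*(-5 - 6) = -13*(-11) = 143)
-T(1/(205 + Y)) = -(-218)/(1/(205 + 143)) = -(-218)/(1/348) = -(-218)/1/348 = -(-218)*348 = -1*(-75864) = 75864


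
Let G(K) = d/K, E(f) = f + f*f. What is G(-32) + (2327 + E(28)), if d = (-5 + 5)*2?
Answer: 3139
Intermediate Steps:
E(f) = f + f²
d = 0 (d = 0*2 = 0)
G(K) = 0 (G(K) = 0/K = 0)
G(-32) + (2327 + E(28)) = 0 + (2327 + 28*(1 + 28)) = 0 + (2327 + 28*29) = 0 + (2327 + 812) = 0 + 3139 = 3139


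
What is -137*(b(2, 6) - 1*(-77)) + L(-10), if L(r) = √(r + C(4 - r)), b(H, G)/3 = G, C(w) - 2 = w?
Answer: -13015 + √6 ≈ -13013.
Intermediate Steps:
C(w) = 2 + w
b(H, G) = 3*G
L(r) = √6 (L(r) = √(r + (2 + (4 - r))) = √(r + (6 - r)) = √6)
-137*(b(2, 6) - 1*(-77)) + L(-10) = -137*(3*6 - 1*(-77)) + √6 = -137*(18 + 77) + √6 = -137*95 + √6 = -13015 + √6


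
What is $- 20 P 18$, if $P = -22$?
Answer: $7920$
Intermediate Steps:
$- 20 P 18 = \left(-20\right) \left(-22\right) 18 = 440 \cdot 18 = 7920$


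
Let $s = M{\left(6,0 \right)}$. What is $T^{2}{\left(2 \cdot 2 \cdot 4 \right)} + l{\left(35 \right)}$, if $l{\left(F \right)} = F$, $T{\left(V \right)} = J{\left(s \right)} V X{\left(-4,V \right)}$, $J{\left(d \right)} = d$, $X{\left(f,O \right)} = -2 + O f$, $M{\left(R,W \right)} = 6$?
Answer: $40144931$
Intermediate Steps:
$s = 6$
$T{\left(V \right)} = 6 V \left(-2 - 4 V\right)$ ($T{\left(V \right)} = 6 V \left(-2 + V \left(-4\right)\right) = 6 V \left(-2 - 4 V\right)$)
$T^{2}{\left(2 \cdot 2 \cdot 4 \right)} + l{\left(35 \right)} = \left(12 \cdot 2 \cdot 2 \cdot 4 \left(-1 - 2 \cdot 2 \cdot 2 \cdot 4\right)\right)^{2} + 35 = \left(12 \cdot 4 \cdot 4 \left(-1 - 2 \cdot 4 \cdot 4\right)\right)^{2} + 35 = \left(12 \cdot 16 \left(-1 - 32\right)\right)^{2} + 35 = \left(12 \cdot 16 \left(-33\right)\right)^{2} + 35 = \left(-6336\right)^{2} + 35 = 40144896 + 35 = 40144931$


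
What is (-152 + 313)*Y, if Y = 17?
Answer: 2737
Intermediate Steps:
(-152 + 313)*Y = (-152 + 313)*17 = 161*17 = 2737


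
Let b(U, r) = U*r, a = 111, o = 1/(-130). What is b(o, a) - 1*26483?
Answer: -3442901/130 ≈ -26484.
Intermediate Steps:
o = -1/130 ≈ -0.0076923
b(o, a) - 1*26483 = -1/130*111 - 1*26483 = -111/130 - 26483 = -3442901/130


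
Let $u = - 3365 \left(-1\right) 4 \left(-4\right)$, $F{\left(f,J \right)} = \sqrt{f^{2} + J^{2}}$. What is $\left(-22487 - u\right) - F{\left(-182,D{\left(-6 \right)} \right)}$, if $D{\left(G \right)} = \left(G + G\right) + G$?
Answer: $31353 - 2 \sqrt{8362} \approx 31170.0$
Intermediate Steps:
$D{\left(G \right)} = 3 G$ ($D{\left(G \right)} = 2 G + G = 3 G$)
$F{\left(f,J \right)} = \sqrt{J^{2} + f^{2}}$
$u = -53840$ ($u = - 3365 \left(\left(-4\right) \left(-4\right)\right) = \left(-3365\right) 16 = -53840$)
$\left(-22487 - u\right) - F{\left(-182,D{\left(-6 \right)} \right)} = \left(-22487 - -53840\right) - \sqrt{\left(3 \left(-6\right)\right)^{2} + \left(-182\right)^{2}} = \left(-22487 + 53840\right) - \sqrt{\left(-18\right)^{2} + 33124} = 31353 - \sqrt{324 + 33124} = 31353 - \sqrt{33448} = 31353 - 2 \sqrt{8362}$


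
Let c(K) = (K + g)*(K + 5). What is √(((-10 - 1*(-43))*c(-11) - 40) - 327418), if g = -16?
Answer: 8*I*√5033 ≈ 567.55*I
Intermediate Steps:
c(K) = (-16 + K)*(5 + K) (c(K) = (K - 16)*(K + 5) = (-16 + K)*(5 + K))
√(((-10 - 1*(-43))*c(-11) - 40) - 327418) = √(((-10 - 1*(-43))*(-80 + (-11)² - 11*(-11)) - 40) - 327418) = √(((-10 + 43)*(-80 + 121 + 121) - 40) - 327418) = √((33*162 - 40) - 327418) = √((5346 - 40) - 327418) = √(5306 - 327418) = √(-322112) = 8*I*√5033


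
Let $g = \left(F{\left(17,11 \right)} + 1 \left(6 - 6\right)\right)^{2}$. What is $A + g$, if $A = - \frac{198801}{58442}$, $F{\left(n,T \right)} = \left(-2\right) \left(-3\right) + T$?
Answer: $\frac{16690937}{58442} \approx 285.6$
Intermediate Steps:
$F{\left(n,T \right)} = 6 + T$
$A = - \frac{198801}{58442}$ ($A = \left(-198801\right) \frac{1}{58442} = - \frac{198801}{58442} \approx -3.4017$)
$g = 289$ ($g = \left(\left(6 + 11\right) + 1 \left(6 - 6\right)\right)^{2} = \left(17 + 1 \cdot 0\right)^{2} = \left(17 + 0\right)^{2} = 17^{2} = 289$)
$A + g = - \frac{198801}{58442} + 289 = \frac{16690937}{58442}$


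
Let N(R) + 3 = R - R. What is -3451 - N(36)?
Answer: -3448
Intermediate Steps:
N(R) = -3 (N(R) = -3 + (R - R) = -3 + 0 = -3)
-3451 - N(36) = -3451 - 1*(-3) = -3451 + 3 = -3448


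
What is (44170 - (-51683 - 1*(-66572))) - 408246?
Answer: -378965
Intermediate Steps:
(44170 - (-51683 - 1*(-66572))) - 408246 = (44170 - (-51683 + 66572)) - 408246 = (44170 - 1*14889) - 408246 = (44170 - 14889) - 408246 = 29281 - 408246 = -378965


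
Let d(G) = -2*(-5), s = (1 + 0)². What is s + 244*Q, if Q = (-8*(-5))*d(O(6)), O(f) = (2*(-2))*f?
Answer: 97601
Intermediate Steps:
s = 1 (s = 1² = 1)
O(f) = -4*f
d(G) = 10
Q = 400 (Q = -8*(-5)*10 = 40*10 = 400)
s + 244*Q = 1 + 244*400 = 1 + 97600 = 97601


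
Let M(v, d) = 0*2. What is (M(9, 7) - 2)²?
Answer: 4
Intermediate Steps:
M(v, d) = 0
(M(9, 7) - 2)² = (0 - 2)² = (-2)² = 4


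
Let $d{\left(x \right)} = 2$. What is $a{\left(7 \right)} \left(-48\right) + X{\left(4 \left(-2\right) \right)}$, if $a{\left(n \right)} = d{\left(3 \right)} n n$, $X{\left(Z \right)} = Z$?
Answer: $-4712$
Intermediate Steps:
$a{\left(n \right)} = 2 n^{2}$ ($a{\left(n \right)} = 2 n n = 2 n^{2}$)
$a{\left(7 \right)} \left(-48\right) + X{\left(4 \left(-2\right) \right)} = 2 \cdot 7^{2} \left(-48\right) + 4 \left(-2\right) = 2 \cdot 49 \left(-48\right) - 8 = 98 \left(-48\right) - 8 = -4704 - 8 = -4712$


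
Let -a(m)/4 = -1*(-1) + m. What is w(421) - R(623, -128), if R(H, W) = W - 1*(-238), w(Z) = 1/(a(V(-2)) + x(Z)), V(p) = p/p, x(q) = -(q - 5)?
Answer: -46641/424 ≈ -110.00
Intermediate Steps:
x(q) = 5 - q (x(q) = -(-5 + q) = 5 - q)
V(p) = 1
a(m) = -4 - 4*m (a(m) = -4*(-1*(-1) + m) = -4*(1 + m) = -4 - 4*m)
w(Z) = 1/(-3 - Z) (w(Z) = 1/((-4 - 4*1) + (5 - Z)) = 1/((-4 - 4) + (5 - Z)) = 1/(-8 + (5 - Z)) = 1/(-3 - Z))
R(H, W) = 238 + W (R(H, W) = W + 238 = 238 + W)
w(421) - R(623, -128) = -1/(3 + 421) - (238 - 128) = -1/424 - 1*110 = -1*1/424 - 110 = -1/424 - 110 = -46641/424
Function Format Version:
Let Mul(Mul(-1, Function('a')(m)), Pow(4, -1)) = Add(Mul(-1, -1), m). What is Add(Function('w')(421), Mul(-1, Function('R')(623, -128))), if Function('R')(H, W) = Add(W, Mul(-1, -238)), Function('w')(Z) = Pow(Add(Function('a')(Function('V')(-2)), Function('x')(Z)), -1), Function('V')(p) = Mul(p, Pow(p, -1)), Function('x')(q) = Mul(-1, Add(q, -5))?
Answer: Rational(-46641, 424) ≈ -110.00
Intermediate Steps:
Function('x')(q) = Add(5, Mul(-1, q)) (Function('x')(q) = Mul(-1, Add(-5, q)) = Add(5, Mul(-1, q)))
Function('V')(p) = 1
Function('a')(m) = Add(-4, Mul(-4, m)) (Function('a')(m) = Mul(-4, Add(Mul(-1, -1), m)) = Mul(-4, Add(1, m)) = Add(-4, Mul(-4, m)))
Function('w')(Z) = Pow(Add(-3, Mul(-1, Z)), -1) (Function('w')(Z) = Pow(Add(Add(-4, Mul(-4, 1)), Add(5, Mul(-1, Z))), -1) = Pow(Add(Add(-4, -4), Add(5, Mul(-1, Z))), -1) = Pow(Add(-8, Add(5, Mul(-1, Z))), -1) = Pow(Add(-3, Mul(-1, Z)), -1))
Function('R')(H, W) = Add(238, W) (Function('R')(H, W) = Add(W, 238) = Add(238, W))
Add(Function('w')(421), Mul(-1, Function('R')(623, -128))) = Add(Mul(-1, Pow(Add(3, 421), -1)), Mul(-1, Add(238, -128))) = Add(Mul(-1, Pow(424, -1)), Mul(-1, 110)) = Add(Mul(-1, Rational(1, 424)), -110) = Add(Rational(-1, 424), -110) = Rational(-46641, 424)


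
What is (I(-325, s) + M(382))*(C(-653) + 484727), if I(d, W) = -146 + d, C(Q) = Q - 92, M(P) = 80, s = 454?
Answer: -189236962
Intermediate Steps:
C(Q) = -92 + Q
(I(-325, s) + M(382))*(C(-653) + 484727) = ((-146 - 325) + 80)*((-92 - 653) + 484727) = (-471 + 80)*(-745 + 484727) = -391*483982 = -189236962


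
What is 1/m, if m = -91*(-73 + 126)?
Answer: -1/4823 ≈ -0.00020734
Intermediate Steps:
m = -4823 (m = -91*53 = -4823)
1/m = 1/(-4823) = -1/4823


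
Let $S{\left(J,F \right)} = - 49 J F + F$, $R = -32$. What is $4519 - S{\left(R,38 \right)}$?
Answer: $-55103$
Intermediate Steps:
$S{\left(J,F \right)} = F - 49 F J$ ($S{\left(J,F \right)} = - 49 F J + F = F - 49 F J$)
$4519 - S{\left(R,38 \right)} = 4519 - 38 \left(1 - -1568\right) = 4519 - 38 \left(1 + 1568\right) = 4519 - 38 \cdot 1569 = 4519 - 59622 = -55103$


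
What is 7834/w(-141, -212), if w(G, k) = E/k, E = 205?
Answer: -1660808/205 ≈ -8101.5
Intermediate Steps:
w(G, k) = 205/k
7834/w(-141, -212) = 7834/((205/(-212))) = 7834/((205*(-1/212))) = 7834/(-205/212) = 7834*(-212/205) = -1660808/205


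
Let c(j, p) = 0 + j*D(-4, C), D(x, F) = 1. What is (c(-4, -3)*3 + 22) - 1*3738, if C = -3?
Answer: -3728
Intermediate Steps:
c(j, p) = j (c(j, p) = 0 + j*1 = 0 + j = j)
(c(-4, -3)*3 + 22) - 1*3738 = (-4*3 + 22) - 1*3738 = (-12 + 22) - 3738 = 10 - 3738 = -3728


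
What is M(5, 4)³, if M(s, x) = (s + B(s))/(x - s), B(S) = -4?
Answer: -1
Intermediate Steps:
M(s, x) = (-4 + s)/(x - s) (M(s, x) = (s - 4)/(x - s) = (-4 + s)/(x - s))
M(5, 4)³ = ((4 - 1*5)/(5 - 1*4))³ = ((4 - 5)/(5 - 4))³ = (-1/1)³ = (1*(-1))³ = (-1)³ = -1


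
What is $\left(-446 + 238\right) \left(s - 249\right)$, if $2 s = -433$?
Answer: $96824$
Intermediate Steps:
$s = - \frac{433}{2}$ ($s = \frac{1}{2} \left(-433\right) = - \frac{433}{2} \approx -216.5$)
$\left(-446 + 238\right) \left(s - 249\right) = \left(-446 + 238\right) \left(- \frac{433}{2} - 249\right) = \left(-208\right) \left(- \frac{931}{2}\right) = 96824$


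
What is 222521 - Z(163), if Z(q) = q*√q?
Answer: 222521 - 163*√163 ≈ 2.2044e+5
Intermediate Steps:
Z(q) = q^(3/2)
222521 - Z(163) = 222521 - 163^(3/2) = 222521 - 163*√163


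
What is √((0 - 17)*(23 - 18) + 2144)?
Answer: √2059 ≈ 45.376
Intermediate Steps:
√((0 - 17)*(23 - 18) + 2144) = √(-17*5 + 2144) = √(-85 + 2144) = √2059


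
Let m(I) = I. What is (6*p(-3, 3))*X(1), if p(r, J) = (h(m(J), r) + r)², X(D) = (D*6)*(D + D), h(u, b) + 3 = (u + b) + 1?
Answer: 1800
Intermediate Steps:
h(u, b) = -2 + b + u (h(u, b) = -3 + ((u + b) + 1) = -3 + ((b + u) + 1) = -3 + (1 + b + u) = -2 + b + u)
X(D) = 12*D² (X(D) = (6*D)*(2*D) = 12*D²)
p(r, J) = (-2 + J + 2*r)² (p(r, J) = ((-2 + r + J) + r)² = ((-2 + J + r) + r)² = (-2 + J + 2*r)²)
(6*p(-3, 3))*X(1) = (6*(-2 + 3 + 2*(-3))²)*(12*1²) = (6*(-2 + 3 - 6)²)*(12*1) = (6*(-5)²)*12 = (6*25)*12 = 150*12 = 1800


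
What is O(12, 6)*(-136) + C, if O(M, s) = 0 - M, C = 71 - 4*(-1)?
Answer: 1707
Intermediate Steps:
C = 75 (C = 71 - 1*(-4) = 71 + 4 = 75)
O(M, s) = -M
O(12, 6)*(-136) + C = -1*12*(-136) + 75 = -12*(-136) + 75 = 1632 + 75 = 1707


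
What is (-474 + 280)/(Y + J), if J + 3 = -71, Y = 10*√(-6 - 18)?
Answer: 3589/1969 + 970*I*√6/1969 ≈ 1.8228 + 1.2067*I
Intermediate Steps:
Y = 20*I*√6 (Y = 10*√(-24) = 10*(2*I*√6) = 20*I*√6 ≈ 48.99*I)
J = -74 (J = -3 - 71 = -74)
(-474 + 280)/(Y + J) = (-474 + 280)/(20*I*√6 - 74) = -194/(-74 + 20*I*√6)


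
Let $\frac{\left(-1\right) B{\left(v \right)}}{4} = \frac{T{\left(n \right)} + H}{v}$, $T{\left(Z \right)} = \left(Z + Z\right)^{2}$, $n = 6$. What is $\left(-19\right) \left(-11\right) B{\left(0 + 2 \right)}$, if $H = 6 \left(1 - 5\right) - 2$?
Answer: $-49324$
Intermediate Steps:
$T{\left(Z \right)} = 4 Z^{2}$ ($T{\left(Z \right)} = \left(2 Z\right)^{2} = 4 Z^{2}$)
$H = -26$ ($H = 6 \left(-4\right) - 2 = -24 - 2 = -26$)
$B{\left(v \right)} = - \frac{472}{v}$ ($B{\left(v \right)} = - 4 \frac{4 \cdot 6^{2} - 26}{v} = - 4 \frac{4 \cdot 36 - 26}{v} = - 4 \frac{144 - 26}{v} = - 4 \frac{118}{v} = - \frac{472}{v}$)
$\left(-19\right) \left(-11\right) B{\left(0 + 2 \right)} = \left(-19\right) \left(-11\right) \left(- \frac{472}{0 + 2}\right) = 209 \left(- \frac{472}{2}\right) = 209 \left(\left(-472\right) \frac{1}{2}\right) = 209 \left(-236\right) = -49324$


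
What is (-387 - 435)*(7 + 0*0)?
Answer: -5754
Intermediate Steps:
(-387 - 435)*(7 + 0*0) = -822*(7 + 0) = -822*7 = -5754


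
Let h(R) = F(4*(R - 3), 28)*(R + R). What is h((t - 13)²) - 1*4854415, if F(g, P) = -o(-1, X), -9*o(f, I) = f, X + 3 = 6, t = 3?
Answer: -43689935/9 ≈ -4.8544e+6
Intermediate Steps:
X = 3 (X = -3 + 6 = 3)
o(f, I) = -f/9
F(g, P) = -⅑ (F(g, P) = -(-1)*(-1)/9 = -1*⅑ = -⅑)
h(R) = -2*R/9 (h(R) = -(R + R)/9 = -2*R/9)
h((t - 13)²) - 1*4854415 = -2*(3 - 13)²/9 - 1*4854415 = -2/9*(-10)² - 4854415 = -2/9*100 - 4854415 = -200/9 - 4854415 = -43689935/9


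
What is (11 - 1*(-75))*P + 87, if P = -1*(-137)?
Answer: 11869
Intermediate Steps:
P = 137
(11 - 1*(-75))*P + 87 = (11 - 1*(-75))*137 + 87 = (11 + 75)*137 + 87 = 86*137 + 87 = 11782 + 87 = 11869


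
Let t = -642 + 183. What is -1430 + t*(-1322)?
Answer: 605368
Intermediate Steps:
t = -459
-1430 + t*(-1322) = -1430 - 459*(-1322) = -1430 + 606798 = 605368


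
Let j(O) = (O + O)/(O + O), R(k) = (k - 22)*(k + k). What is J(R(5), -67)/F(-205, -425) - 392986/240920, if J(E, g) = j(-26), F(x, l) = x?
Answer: -1616061/987772 ≈ -1.6361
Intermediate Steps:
R(k) = 2*k*(-22 + k) (R(k) = (-22 + k)*(2*k) = 2*k*(-22 + k))
j(O) = 1 (j(O) = (2*O)/((2*O)) = (2*O)*(1/(2*O)) = 1)
J(E, g) = 1
J(R(5), -67)/F(-205, -425) - 392986/240920 = 1/(-205) - 392986/240920 = 1*(-1/205) - 392986*1/240920 = -1/205 - 196493/120460 = -1616061/987772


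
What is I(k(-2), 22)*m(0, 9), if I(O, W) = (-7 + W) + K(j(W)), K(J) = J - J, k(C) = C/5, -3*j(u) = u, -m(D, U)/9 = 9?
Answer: -1215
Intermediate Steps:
m(D, U) = -81 (m(D, U) = -9*9 = -81)
j(u) = -u/3
k(C) = C/5 (k(C) = C*(⅕) = C/5)
K(J) = 0
I(O, W) = -7 + W (I(O, W) = (-7 + W) + 0 = -7 + W)
I(k(-2), 22)*m(0, 9) = (-7 + 22)*(-81) = 15*(-81) = -1215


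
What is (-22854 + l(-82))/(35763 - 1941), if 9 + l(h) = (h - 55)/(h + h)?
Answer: -3749395/5546808 ≈ -0.67596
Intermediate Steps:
l(h) = -9 + (-55 + h)/(2*h) (l(h) = -9 + (h - 55)/(h + h) = -9 + (-55 + h)/((2*h)) = -9 + (-55 + h)*(1/(2*h)) = -9 + (-55 + h)/(2*h))
(-22854 + l(-82))/(35763 - 1941) = (-22854 + (½)*(-55 - 17*(-82))/(-82))/(35763 - 1941) = (-22854 + (½)*(-1/82)*(-55 + 1394))/33822 = (-22854 + (½)*(-1/82)*1339)*(1/33822) = (-22854 - 1339/164)*(1/33822) = -3749395/164*1/33822 = -3749395/5546808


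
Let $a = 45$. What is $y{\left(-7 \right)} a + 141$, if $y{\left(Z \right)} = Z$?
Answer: $-174$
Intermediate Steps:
$y{\left(-7 \right)} a + 141 = \left(-7\right) 45 + 141 = -315 + 141 = -174$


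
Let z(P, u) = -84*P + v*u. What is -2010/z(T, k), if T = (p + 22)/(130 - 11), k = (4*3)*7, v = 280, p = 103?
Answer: -1139/13278 ≈ -0.085781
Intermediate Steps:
k = 84 (k = 12*7 = 84)
T = 125/119 (T = (103 + 22)/(130 - 11) = 125/119 ≈ 1.0504)
z(P, u) = -84*P + 280*u
-2010/z(T, k) = -2010/(-84*125/119 + 280*84) = -2010/(-1500/17 + 23520) = -2010/398340/17 = -2010*17/398340 = -1139/13278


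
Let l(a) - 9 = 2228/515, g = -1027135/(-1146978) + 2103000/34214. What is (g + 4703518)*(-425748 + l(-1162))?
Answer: -20235025836986589122013061/10104996612690 ≈ -2.0025e+12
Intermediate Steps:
g = 1223618565445/19621352646 (g = -1027135*(-1/1146978) + 2103000*(1/34214) = 1027135/1146978 + 1051500/17107 = 1223618565445/19621352646 ≈ 62.362)
l(a) = 6863/515 (l(a) = 9 + 2228/515 = 6863/515)
(g + 4703518)*(-425748 + l(-1162)) = (1223618565445/19621352646 + 4703518)*(-425748 + 6863/515) = (92290608973374073/19621352646)*(-219253357/515) = -20235025836986589122013061/10104996612690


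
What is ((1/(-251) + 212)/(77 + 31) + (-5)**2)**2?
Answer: 59358987769/81649296 ≈ 727.00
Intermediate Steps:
((1/(-251) + 212)/(77 + 31) + (-5)**2)**2 = ((-1/251 + 212)/108 + 25)**2 = ((53211/251)*(1/108) + 25)**2 = (17737/9036 + 25)**2 = (243637/9036)**2 = 59358987769/81649296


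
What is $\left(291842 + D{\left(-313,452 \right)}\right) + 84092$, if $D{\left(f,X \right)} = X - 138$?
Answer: $376248$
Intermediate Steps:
$D{\left(f,X \right)} = -138 + X$ ($D{\left(f,X \right)} = X - 138 = -138 + X$)
$\left(291842 + D{\left(-313,452 \right)}\right) + 84092 = \left(291842 + \left(-138 + 452\right)\right) + 84092 = \left(291842 + 314\right) + 84092 = 292156 + 84092 = 376248$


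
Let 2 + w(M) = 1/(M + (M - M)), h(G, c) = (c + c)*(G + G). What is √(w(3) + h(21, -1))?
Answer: I*√771/3 ≈ 9.2556*I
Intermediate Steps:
h(G, c) = 4*G*c (h(G, c) = (2*c)*(2*G) = 4*G*c)
w(M) = -2 + 1/M (w(M) = -2 + 1/(M + (M - M)) = -2 + 1/(M + 0) = -2 + 1/M)
√(w(3) + h(21, -1)) = √((-2 + 1/3) + 4*21*(-1)) = √((-2 + ⅓) - 84) = √(-5/3 - 84) = √(-257/3) = I*√771/3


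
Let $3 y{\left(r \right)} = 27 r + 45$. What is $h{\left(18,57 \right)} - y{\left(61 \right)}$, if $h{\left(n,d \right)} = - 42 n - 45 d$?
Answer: $-3885$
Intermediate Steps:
$y{\left(r \right)} = 15 + 9 r$ ($y{\left(r \right)} = \frac{27 r + 45}{3} = \frac{45 + 27 r}{3} = 15 + 9 r$)
$h{\left(n,d \right)} = - 45 d - 42 n$
$h{\left(18,57 \right)} - y{\left(61 \right)} = \left(\left(-45\right) 57 - 756\right) - \left(15 + 9 \cdot 61\right) = \left(-2565 - 756\right) - \left(15 + 549\right) = -3321 - 564 = -3885$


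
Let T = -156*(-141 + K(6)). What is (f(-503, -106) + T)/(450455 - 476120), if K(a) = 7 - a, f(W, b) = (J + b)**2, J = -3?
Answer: -33721/25665 ≈ -1.3139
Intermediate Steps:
f(W, b) = (-3 + b)**2
T = 21840 (T = -156*(-141 + (7 - 1*6)) = -156*(-141 + (7 - 6)) = -156*(-141 + 1) = -156*(-140) = 21840)
(f(-503, -106) + T)/(450455 - 476120) = ((-3 - 106)**2 + 21840)/(450455 - 476120) = ((-109)**2 + 21840)/(-25665) = (11881 + 21840)*(-1/25665) = 33721*(-1/25665) = -33721/25665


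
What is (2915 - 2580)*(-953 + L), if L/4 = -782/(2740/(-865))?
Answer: 1582875/137 ≈ 11554.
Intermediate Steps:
L = 135286/137 (L = 4*(-782/(2740/(-865))) = 4*(-782/(2740*(-1/865))) = 4*(-782/(-548/173)) = 4*(-782*(-173/548)) = 4*(67643/274) = 135286/137 ≈ 987.49)
(2915 - 2580)*(-953 + L) = (2915 - 2580)*(-953 + 135286/137) = 335*(4725/137) = 1582875/137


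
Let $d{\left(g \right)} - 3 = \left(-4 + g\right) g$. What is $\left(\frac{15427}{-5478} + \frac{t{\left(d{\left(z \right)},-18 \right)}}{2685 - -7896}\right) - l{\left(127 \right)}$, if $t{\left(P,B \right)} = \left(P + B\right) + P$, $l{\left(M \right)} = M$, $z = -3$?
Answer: $- \frac{2508111311}{19320906} \approx -129.81$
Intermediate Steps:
$d{\left(g \right)} = 3 + g \left(-4 + g\right)$ ($d{\left(g \right)} = 3 + \left(-4 + g\right) g = 3 + g \left(-4 + g\right)$)
$t{\left(P,B \right)} = B + 2 P$ ($t{\left(P,B \right)} = \left(B + P\right) + P = B + 2 P$)
$\left(\frac{15427}{-5478} + \frac{t{\left(d{\left(z \right)},-18 \right)}}{2685 - -7896}\right) - l{\left(127 \right)} = \left(\frac{15427}{-5478} + \frac{-18 + 2 \left(3 + \left(-3\right)^{2} - -12\right)}{2685 - -7896}\right) - 127 = \left(15427 \left(- \frac{1}{5478}\right) + \frac{-18 + 2 \left(3 + 9 + 12\right)}{2685 + 7896}\right) - 127 = \left(- \frac{15427}{5478} + \frac{-18 + 2 \cdot 24}{10581}\right) - 127 = \left(- \frac{15427}{5478} + \left(-18 + 48\right) \frac{1}{10581}\right) - 127 = \left(- \frac{15427}{5478} + 30 \cdot \frac{1}{10581}\right) - 127 = \left(- \frac{15427}{5478} + \frac{10}{3527}\right) - 127 = - \frac{54356249}{19320906} - 127 = - \frac{2508111311}{19320906}$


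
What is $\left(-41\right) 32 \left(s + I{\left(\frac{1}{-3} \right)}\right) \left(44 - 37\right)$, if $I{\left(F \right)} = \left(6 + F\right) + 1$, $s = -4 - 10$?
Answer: $\frac{202048}{3} \approx 67349.0$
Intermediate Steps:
$s = -14$
$I{\left(F \right)} = 7 + F$
$\left(-41\right) 32 \left(s + I{\left(\frac{1}{-3} \right)}\right) \left(44 - 37\right) = \left(-41\right) 32 \left(-14 + \left(7 + \frac{1}{-3}\right)\right) \left(44 - 37\right) = - 1312 \left(-14 + \left(7 - \frac{1}{3}\right)\right) 7 = - 1312 \left(-14 + \frac{20}{3}\right) 7 = - 1312 \left(\left(- \frac{22}{3}\right) 7\right) = \left(-1312\right) \left(- \frac{154}{3}\right) = \frac{202048}{3}$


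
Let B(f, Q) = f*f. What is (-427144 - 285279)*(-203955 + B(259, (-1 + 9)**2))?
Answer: 97512185702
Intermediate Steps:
B(f, Q) = f**2
(-427144 - 285279)*(-203955 + B(259, (-1 + 9)**2)) = (-427144 - 285279)*(-203955 + 259**2) = -712423*(-203955 + 67081) = -712423*(-136874) = 97512185702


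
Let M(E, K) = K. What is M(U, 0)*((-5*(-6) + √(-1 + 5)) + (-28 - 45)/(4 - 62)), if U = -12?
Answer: 0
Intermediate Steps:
M(U, 0)*((-5*(-6) + √(-1 + 5)) + (-28 - 45)/(4 - 62)) = 0*((-5*(-6) + √(-1 + 5)) + (-28 - 45)/(4 - 62)) = 0*((30 + √4) - 73/(-58)) = 0*((30 + 2) - 73*(-1/58)) = 0*(32 + 73/58) = 0*(1929/58) = 0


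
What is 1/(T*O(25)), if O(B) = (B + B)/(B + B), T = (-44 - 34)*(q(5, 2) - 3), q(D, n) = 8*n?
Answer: -1/1014 ≈ -0.00098619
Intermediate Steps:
T = -1014 (T = (-44 - 34)*(8*2 - 3) = -78*(16 - 3) = -78*13 = -1014)
O(B) = 1 (O(B) = (2*B)/((2*B)) = (2*B)*(1/(2*B)) = 1)
1/(T*O(25)) = 1/(-1014*1) = 1/(-1014) = -1/1014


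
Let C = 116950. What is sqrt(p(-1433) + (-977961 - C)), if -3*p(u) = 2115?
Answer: 8*I*sqrt(17119) ≈ 1046.7*I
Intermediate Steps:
p(u) = -705 (p(u) = -1/3*2115 = -705)
sqrt(p(-1433) + (-977961 - C)) = sqrt(-705 + (-977961 - 1*116950)) = sqrt(-705 + (-977961 - 116950)) = sqrt(-705 - 1094911) = sqrt(-1095616) = 8*I*sqrt(17119)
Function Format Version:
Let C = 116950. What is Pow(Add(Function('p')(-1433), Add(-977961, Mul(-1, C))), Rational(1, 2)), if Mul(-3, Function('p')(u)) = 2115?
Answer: Mul(8, I, Pow(17119, Rational(1, 2))) ≈ Mul(1046.7, I)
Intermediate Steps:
Function('p')(u) = -705 (Function('p')(u) = Mul(Rational(-1, 3), 2115) = -705)
Pow(Add(Function('p')(-1433), Add(-977961, Mul(-1, C))), Rational(1, 2)) = Pow(Add(-705, Add(-977961, Mul(-1, 116950))), Rational(1, 2)) = Pow(Add(-705, Add(-977961, -116950)), Rational(1, 2)) = Pow(Add(-705, -1094911), Rational(1, 2)) = Pow(-1095616, Rational(1, 2)) = Mul(8, I, Pow(17119, Rational(1, 2)))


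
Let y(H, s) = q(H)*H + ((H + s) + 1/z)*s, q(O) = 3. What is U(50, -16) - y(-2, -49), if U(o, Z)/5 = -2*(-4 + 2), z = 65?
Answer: -160696/65 ≈ -2472.2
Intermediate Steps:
U(o, Z) = 20 (U(o, Z) = 5*(-2*(-4 + 2)) = 5*(-2*(-2)) = 5*4 = 20)
y(H, s) = 3*H + s*(1/65 + H + s) (y(H, s) = 3*H + ((H + s) + 1/65)*s = 3*H + (1/65 + H + s)*s = 3*H + s*(1/65 + H + s))
U(50, -16) - y(-2, -49) = 20 - ((-49)² + 3*(-2) + (1/65)*(-49) - 2*(-49)) = 20 - (2401 - 6 - 49/65 + 98) = 20 - 1*161996/65 = 20 - 161996/65 = -160696/65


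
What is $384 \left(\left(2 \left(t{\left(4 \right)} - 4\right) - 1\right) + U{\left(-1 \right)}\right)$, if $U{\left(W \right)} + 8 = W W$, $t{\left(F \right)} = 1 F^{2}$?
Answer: $6144$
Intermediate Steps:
$t{\left(F \right)} = F^{2}$
$U{\left(W \right)} = -8 + W^{2}$ ($U{\left(W \right)} = -8 + W W = -8 + W^{2}$)
$384 \left(\left(2 \left(t{\left(4 \right)} - 4\right) - 1\right) + U{\left(-1 \right)}\right) = 384 \left(\left(2 \left(4^{2} - 4\right) - 1\right) - \left(8 - \left(-1\right)^{2}\right)\right) = 384 \left(\left(2 \left(16 - 4\right) - 1\right) + \left(-8 + 1\right)\right) = 384 \left(\left(2 \cdot 12 - 1\right) - 7\right) = 384 \left(\left(24 - 1\right) - 7\right) = 384 \left(23 - 7\right) = 384 \cdot 16 = 6144$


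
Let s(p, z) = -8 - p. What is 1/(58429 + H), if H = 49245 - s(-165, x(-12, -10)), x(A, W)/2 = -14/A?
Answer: 1/107517 ≈ 9.3009e-6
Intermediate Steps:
x(A, W) = -28/A (x(A, W) = 2*(-14/A) = -28/A)
H = 49088 (H = 49245 - (-8 - 1*(-165)) = 49245 - (-8 + 165) = 49245 - 1*157 = 49245 - 157 = 49088)
1/(58429 + H) = 1/(58429 + 49088) = 1/107517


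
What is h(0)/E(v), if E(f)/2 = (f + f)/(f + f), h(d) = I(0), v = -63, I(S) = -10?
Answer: -5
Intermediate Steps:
h(d) = -10
E(f) = 2 (E(f) = 2*((f + f)/(f + f)) = 2*((2*f)/((2*f))) = 2*((2*f)*(1/(2*f))) = 2*1 = 2)
h(0)/E(v) = -10/2 = -10*1/2 = -5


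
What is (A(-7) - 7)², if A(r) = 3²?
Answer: 4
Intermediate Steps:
A(r) = 9
(A(-7) - 7)² = (9 - 7)² = 2² = 4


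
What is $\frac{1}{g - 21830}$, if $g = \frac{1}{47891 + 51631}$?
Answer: $- \frac{99522}{2172565259} \approx -4.5808 \cdot 10^{-5}$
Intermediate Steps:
$g = \frac{1}{99522} \approx 1.0048 \cdot 10^{-5}$
$\frac{1}{g - 21830} = \frac{1}{\frac{1}{99522} - 21830} = \frac{1}{- \frac{2172565259}{99522}} = - \frac{99522}{2172565259}$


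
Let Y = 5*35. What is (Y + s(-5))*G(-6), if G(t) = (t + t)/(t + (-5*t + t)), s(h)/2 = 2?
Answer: -358/3 ≈ -119.33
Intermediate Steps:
s(h) = 4 (s(h) = 2*2 = 4)
Y = 175
G(t) = -⅔ (G(t) = (2*t)/(t - 4*t) = (2*t)/((-3*t)) = (2*t)*(-1/(3*t)) = -⅔)
(Y + s(-5))*G(-6) = (175 + 4)*(-⅔) = 179*(-⅔) = -358/3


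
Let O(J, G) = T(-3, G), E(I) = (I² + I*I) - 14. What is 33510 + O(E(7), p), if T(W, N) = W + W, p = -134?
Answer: 33504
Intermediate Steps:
E(I) = -14 + 2*I² (E(I) = (I² + I²) - 14 = 2*I² - 14 = -14 + 2*I²)
T(W, N) = 2*W
O(J, G) = -6 (O(J, G) = 2*(-3) = -6)
33510 + O(E(7), p) = 33510 - 6 = 33504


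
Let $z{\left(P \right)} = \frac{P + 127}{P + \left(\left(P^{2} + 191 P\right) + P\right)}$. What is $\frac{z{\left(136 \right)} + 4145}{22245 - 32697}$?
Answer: $- \frac{61821381}{155888096} \approx -0.39658$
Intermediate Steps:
$z{\left(P \right)} = \frac{127 + P}{P^{2} + 193 P}$ ($z{\left(P \right)} = \frac{127 + P}{P + \left(P^{2} + 192 P\right)} = \frac{127 + P}{P^{2} + 193 P}$)
$\frac{z{\left(136 \right)} + 4145}{22245 - 32697} = \frac{\frac{127 + 136}{136 \left(193 + 136\right)} + 4145}{22245 - 32697} = \frac{\frac{1}{136} \cdot \frac{1}{329} \cdot 263 + 4145}{-10452} = \left(\frac{1}{136} \cdot \frac{1}{329} \cdot 263 + 4145\right) \left(- \frac{1}{10452}\right) = \left(\frac{263}{44744} + 4145\right) \left(- \frac{1}{10452}\right) = \frac{185464143}{44744} \left(- \frac{1}{10452}\right) = - \frac{61821381}{155888096}$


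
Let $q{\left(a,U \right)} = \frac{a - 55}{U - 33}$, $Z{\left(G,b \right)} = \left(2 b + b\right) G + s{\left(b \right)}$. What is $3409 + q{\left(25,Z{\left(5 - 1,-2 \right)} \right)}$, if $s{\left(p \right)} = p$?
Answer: $\frac{201161}{59} \approx 3409.5$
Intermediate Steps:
$Z{\left(G,b \right)} = b + 3 G b$ ($Z{\left(G,b \right)} = \left(2 b + b\right) G + b = 3 b G + b = 3 G b + b = b + 3 G b$)
$q{\left(a,U \right)} = \frac{-55 + a}{-33 + U}$
$3409 + q{\left(25,Z{\left(5 - 1,-2 \right)} \right)} = 3409 + \frac{-55 + 25}{-33 - 2 \left(1 + 3 \left(5 - 1\right)\right)} = 3409 + \frac{1}{-33 - 2 \left(1 + 3 \cdot 4\right)} \left(-30\right) = 3409 + \frac{1}{-33 - 2 \left(1 + 12\right)} \left(-30\right) = 3409 + \frac{1}{-33 - 26} \left(-30\right) = 3409 + \frac{1}{-59} \left(-30\right) = 3409 - - \frac{30}{59} = 3409 + \frac{30}{59} = \frac{201161}{59}$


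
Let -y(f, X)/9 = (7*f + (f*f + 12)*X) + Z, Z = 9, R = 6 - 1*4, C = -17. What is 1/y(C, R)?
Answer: -1/4428 ≈ -0.00022584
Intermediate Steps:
R = 2 (R = 6 - 4 = 2)
y(f, X) = -81 - 63*f - 9*X*(12 + f**2) (y(f, X) = -9*((7*f + (f*f + 12)*X) + 9) = -9*((7*f + (f**2 + 12)*X) + 9) = -9*((7*f + (12 + f**2)*X) + 9) = -9*((7*f + X*(12 + f**2)) + 9) = -9*(9 + 7*f + X*(12 + f**2)) = -81 - 63*f - 9*X*(12 + f**2))
1/y(C, R) = 1/(-81 - 108*2 - 63*(-17) - 9*2*(-17)**2) = 1/(-81 - 216 + 1071 - 9*2*289) = 1/(-81 - 216 + 1071 - 5202) = 1/(-4428) = -1/4428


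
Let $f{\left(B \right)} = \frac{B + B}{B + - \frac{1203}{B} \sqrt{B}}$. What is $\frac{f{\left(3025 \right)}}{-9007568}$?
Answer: $- \frac{166375}{743899010848} \approx -2.2365 \cdot 10^{-7}$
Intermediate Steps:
$f{\left(B \right)} = \frac{2 B}{B - \frac{1203}{\sqrt{B}}}$
$\frac{f{\left(3025 \right)}}{-9007568} = \frac{2 \cdot 3025^{2} \frac{1}{3025^{2} - 1203 \sqrt{3025}}}{-9007568} = 2 \cdot 9150625 \frac{1}{9150625 - 66165} \left(- \frac{1}{9007568}\right) = 2 \cdot 9150625 \cdot \frac{1}{9084460} \left(- \frac{1}{9007568}\right) = \frac{166375}{82586} \left(- \frac{1}{9007568}\right) = - \frac{166375}{743899010848}$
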